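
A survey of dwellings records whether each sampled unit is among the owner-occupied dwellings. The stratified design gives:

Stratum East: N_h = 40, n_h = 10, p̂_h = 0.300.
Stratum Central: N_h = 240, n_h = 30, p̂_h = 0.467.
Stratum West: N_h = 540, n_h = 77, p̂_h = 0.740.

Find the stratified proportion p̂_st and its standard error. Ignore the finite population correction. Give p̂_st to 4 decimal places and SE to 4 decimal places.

p̂_st ≈ 0.6386, SE ≈ 0.0435

N = 820; stratum weights W_h = N_h/N.
p̂_st = Σ W_h p̂_h = (40·0.300 + 240·0.467 + 540·0.740)/820 = 0.63863
V̂(p̂_st) = Σ W_h² p̂_h(1−p̂_h)/(n_h−1):
  stratum East: (40/820)²·0.300·0.700/9 = 5.55225e-05
  stratum Central: (240/820)²·0.467·0.533/29 = 0.00073526
  stratum West: (540/820)²·0.740·0.260/76 = 0.00109787
V̂(p̂_st) = 0.00188865; SE = √V̂ = 0.0434586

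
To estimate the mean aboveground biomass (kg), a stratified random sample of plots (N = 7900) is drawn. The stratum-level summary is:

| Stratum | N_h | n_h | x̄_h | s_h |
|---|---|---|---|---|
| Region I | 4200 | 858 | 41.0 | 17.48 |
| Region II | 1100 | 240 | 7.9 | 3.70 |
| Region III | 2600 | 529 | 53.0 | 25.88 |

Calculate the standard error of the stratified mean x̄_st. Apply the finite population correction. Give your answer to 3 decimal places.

V̂(x̄_st) = Σ W_h² (1 − n_h/N_h) s_h²/n_h, with W_h = N_h/N and N = 7900:
  stratum Region I: (4200/7900)²·(1 − 858/4200)·17.48²/858 = 0.0800935
  stratum Region II: (1100/7900)²·(1 − 240/1100)·3.70²/240 = 0.000864628
  stratum Region III: (2600/7900)²·(1 − 529/2600)·25.88²/529 = 0.109238
V̂(x̄_st) = 0.190196
SE(x̄_st) = √0.190196 = 0.436114

SE(x̄_st) ≈ 0.436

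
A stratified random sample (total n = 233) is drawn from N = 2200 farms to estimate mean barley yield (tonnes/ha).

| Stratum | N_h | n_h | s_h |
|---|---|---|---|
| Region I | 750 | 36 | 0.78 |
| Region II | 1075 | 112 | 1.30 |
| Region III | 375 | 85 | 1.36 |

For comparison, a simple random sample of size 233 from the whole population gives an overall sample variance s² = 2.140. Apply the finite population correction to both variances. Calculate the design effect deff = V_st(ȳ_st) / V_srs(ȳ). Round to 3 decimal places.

V̂(ȳ_st) = Σ W_h² (1 − n_h/N_h) s_h²/n_h, with W_h = N_h/N and N = 2200:
  stratum Region I: (750/2200)²·(1 − 36/750)·0.78²/36 = 0.00186982
  stratum Region II: (1075/2200)²·(1 − 112/1075)·1.30²/112 = 0.00322744
  stratum Region III: (375/2200)²·(1 − 85/375)·1.36²/85 = 0.000488926
V_st = 0.00558619
V_srs = (1 − 233/2200)·2.140/233 = 0.00821182
deff = V_st / V_srs = 0.00558619/0.00821182 = 0.6803

deff ≈ 0.680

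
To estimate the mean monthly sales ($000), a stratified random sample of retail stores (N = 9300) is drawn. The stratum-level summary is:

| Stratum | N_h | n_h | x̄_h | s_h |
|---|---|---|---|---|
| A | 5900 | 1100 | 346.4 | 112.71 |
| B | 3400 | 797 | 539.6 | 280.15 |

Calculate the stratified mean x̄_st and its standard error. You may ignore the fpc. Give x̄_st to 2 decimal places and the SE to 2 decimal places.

x̄_st = Σ W_h x̄_h = (5900·346.4 + 3400·539.6)/9300 = 417.03226
V̂(x̄_st) = Σ W_h² s_h²/n_h, with W_h = N_h/N and N = 9300:
  stratum A: (5900/9300)²·112.71²/1100 = 4.64805
  stratum B: (3400/9300)²·280.15²/797 = 13.1618
V̂(x̄_st) = 17.8098
SE(x̄_st) = √17.8098 = 4.22017

x̄_st ≈ 417.03, SE ≈ 4.22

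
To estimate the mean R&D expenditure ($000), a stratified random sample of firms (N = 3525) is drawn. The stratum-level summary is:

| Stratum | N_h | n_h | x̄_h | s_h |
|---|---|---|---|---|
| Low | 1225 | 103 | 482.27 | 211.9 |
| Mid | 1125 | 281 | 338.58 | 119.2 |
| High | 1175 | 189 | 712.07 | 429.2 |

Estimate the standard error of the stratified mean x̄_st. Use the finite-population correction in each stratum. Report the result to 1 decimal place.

SE(x̄_st) ≈ 12.0

V̂(x̄_st) = Σ W_h² (1 − n_h/N_h) s_h²/n_h, with W_h = N_h/N and N = 3525:
  stratum Low: (1225/3525)²·(1 − 103/1225)·211.9²/103 = 48.2209
  stratum Mid: (1125/3525)²·(1 − 281/1125)·119.2²/281 = 3.86387
  stratum High: (1175/3525)²·(1 − 189/1175)·429.2²/189 = 90.877
V̂(x̄_st) = 142.962
SE(x̄_st) = √142.962 = 11.9567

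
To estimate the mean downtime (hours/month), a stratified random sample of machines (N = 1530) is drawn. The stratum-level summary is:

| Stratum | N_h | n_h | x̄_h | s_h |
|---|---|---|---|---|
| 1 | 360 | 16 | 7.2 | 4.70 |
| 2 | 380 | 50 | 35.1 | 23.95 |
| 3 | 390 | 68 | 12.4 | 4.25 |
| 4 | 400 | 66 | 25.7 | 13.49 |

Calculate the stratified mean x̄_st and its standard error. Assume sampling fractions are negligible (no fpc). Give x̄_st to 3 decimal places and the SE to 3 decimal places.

x̄_st = Σ W_h x̄_h = (360·7.2 + 380·35.1 + 390·12.4 + 400·25.7)/1530 = 20.29150
V̂(x̄_st) = Σ W_h² s_h²/n_h, with W_h = N_h/N and N = 1530:
  stratum 1: (360/1530)²·4.70²/16 = 0.076436
  stratum 2: (380/1530)²·23.95²/50 = 0.707661
  stratum 3: (390/1530)²·4.25²/68 = 0.017259
  stratum 4: (400/1530)²·13.49²/66 = 0.188459
V̂(x̄_st) = 0.989815
SE(x̄_st) = √0.989815 = 0.994895

x̄_st ≈ 20.292, SE ≈ 0.995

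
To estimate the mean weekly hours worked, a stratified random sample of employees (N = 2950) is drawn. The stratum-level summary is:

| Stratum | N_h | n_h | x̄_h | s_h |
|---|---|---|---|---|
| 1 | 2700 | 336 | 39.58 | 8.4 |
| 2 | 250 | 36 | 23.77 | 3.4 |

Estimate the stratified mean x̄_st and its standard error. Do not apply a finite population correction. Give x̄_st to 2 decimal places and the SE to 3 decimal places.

x̄_st = Σ W_h x̄_h = (2700·39.58 + 250·23.77)/2950 = 38.24017
V̂(x̄_st) = Σ W_h² s_h²/n_h, with W_h = N_h/N and N = 2950:
  stratum 1: (2700/2950)²·8.4²/336 = 0.175915
  stratum 2: (250/2950)²·3.4²/36 = 0.00230617
V̂(x̄_st) = 0.178221
SE(x̄_st) = √0.178221 = 0.422162

x̄_st ≈ 38.24, SE ≈ 0.422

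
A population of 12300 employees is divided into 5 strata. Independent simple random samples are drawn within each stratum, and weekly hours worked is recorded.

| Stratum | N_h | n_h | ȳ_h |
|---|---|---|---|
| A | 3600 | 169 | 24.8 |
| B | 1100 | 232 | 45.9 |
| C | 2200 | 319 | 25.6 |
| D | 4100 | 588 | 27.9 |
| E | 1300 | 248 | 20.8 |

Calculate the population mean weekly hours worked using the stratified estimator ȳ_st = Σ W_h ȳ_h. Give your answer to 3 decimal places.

ȳ_st ≈ 27.441

N = Σ N_h = 12300. Stratum weights W_h = N_h/N.
ȳ_st = (3600·24.8 + 1100·45.9 + 2200·25.6 + 4100·27.9 + 1300·20.8) / 12300 = 27.44065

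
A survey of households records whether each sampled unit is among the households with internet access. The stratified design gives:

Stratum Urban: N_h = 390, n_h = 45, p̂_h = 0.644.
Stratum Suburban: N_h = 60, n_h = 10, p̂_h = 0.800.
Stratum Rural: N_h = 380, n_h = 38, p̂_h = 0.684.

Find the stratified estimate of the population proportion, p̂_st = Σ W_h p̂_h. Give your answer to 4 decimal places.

p̂_st ≈ 0.6736

N = 830; stratum weights W_h = N_h/N.
p̂_st = Σ W_h p̂_h = (390·0.644 + 60·0.800 + 380·0.684)/830 = 0.67359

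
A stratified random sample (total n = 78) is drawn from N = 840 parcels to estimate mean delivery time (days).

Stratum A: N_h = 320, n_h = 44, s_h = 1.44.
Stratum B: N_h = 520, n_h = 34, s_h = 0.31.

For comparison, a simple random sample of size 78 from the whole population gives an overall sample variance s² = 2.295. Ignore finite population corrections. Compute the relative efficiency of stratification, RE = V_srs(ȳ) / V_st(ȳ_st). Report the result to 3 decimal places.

RE ≈ 3.714

V̂(ȳ_st) = Σ W_h² s_h²/n_h, with W_h = N_h/N and N = 840:
  stratum A: (320/840)²·1.44²/44 = 0.00683933
  stratum B: (520/840)²·0.31²/34 = 0.00108316
V_st = 0.00792249
V_srs = s²/n = 2.295/78 = 0.0294231
Relative efficiency = V_srs / V_st = 0.0294231/0.00792249 = 3.7139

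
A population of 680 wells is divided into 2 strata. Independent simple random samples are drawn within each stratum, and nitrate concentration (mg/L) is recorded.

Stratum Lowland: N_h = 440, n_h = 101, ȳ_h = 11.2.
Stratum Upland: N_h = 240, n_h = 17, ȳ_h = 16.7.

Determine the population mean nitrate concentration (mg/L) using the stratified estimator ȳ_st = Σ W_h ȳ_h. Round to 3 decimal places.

N = Σ N_h = 680. Stratum weights W_h = N_h/N.
ȳ_st = (440·11.2 + 240·16.7) / 680 = 13.14118

ȳ_st ≈ 13.141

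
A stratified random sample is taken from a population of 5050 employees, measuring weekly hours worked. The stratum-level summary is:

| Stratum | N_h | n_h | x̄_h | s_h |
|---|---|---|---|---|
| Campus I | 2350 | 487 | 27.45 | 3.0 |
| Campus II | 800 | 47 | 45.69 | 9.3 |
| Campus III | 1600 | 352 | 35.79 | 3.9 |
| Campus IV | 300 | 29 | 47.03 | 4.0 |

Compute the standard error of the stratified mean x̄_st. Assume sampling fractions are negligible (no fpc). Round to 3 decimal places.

SE(x̄_st) ≈ 0.238

V̂(x̄_st) = Σ W_h² s_h²/n_h, with W_h = N_h/N and N = 5050:
  stratum Campus I: (2350/5050)²·3.0²/487 = 0.0040019
  stratum Campus II: (800/5050)²·9.3²/47 = 0.0461812
  stratum Campus III: (1600/5050)²·3.9²/352 = 0.00433754
  stratum Campus IV: (300/5050)²·4.0²/29 = 0.00194707
V̂(x̄_st) = 0.0564677
SE(x̄_st) = √0.0564677 = 0.237629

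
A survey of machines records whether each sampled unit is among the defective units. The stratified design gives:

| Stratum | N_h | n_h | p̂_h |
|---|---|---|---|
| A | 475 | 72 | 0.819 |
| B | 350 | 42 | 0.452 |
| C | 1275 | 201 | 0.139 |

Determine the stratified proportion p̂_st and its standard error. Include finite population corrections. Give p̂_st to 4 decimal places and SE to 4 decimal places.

N = 2100; stratum weights W_h = N_h/N.
p̂_st = Σ W_h p̂_h = (475·0.819 + 350·0.452 + 1275·0.139)/2100 = 0.34498
V̂(p̂_st) = Σ W_h² (1 − n_h/N_h) p̂_h(1−p̂_h)/(n_h−1):
  stratum A: (475/2100)²·(1 − 72/475)·0.819·0.181/71 = 9.06284e-05
  stratum B: (350/2100)²·(1 − 42/350)·0.452·0.548/41 = 0.000147678
  stratum C: (1275/2100)²·(1 − 201/1275)·0.139·0.861/200 = 0.000185808
V̂(p̂_st) = 0.000424114; SE = √V̂ = 0.020594

p̂_st ≈ 0.3450, SE ≈ 0.0206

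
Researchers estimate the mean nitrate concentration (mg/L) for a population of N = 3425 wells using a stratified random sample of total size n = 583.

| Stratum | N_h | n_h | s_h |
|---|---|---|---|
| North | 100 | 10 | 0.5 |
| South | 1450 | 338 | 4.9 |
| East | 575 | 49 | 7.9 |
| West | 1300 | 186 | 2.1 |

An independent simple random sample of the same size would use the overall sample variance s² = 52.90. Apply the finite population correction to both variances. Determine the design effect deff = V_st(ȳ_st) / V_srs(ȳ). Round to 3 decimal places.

V̂(ȳ_st) = Σ W_h² (1 − n_h/N_h) s_h²/n_h, with W_h = N_h/N and N = 3425:
  stratum North: (100/3425)²·(1 − 10/100)·0.5²/10 = 1.91806e-05
  stratum South: (1450/3425)²·(1 − 338/1450)·4.9²/338 = 0.00976398
  stratum East: (575/3425)²·(1 − 49/575)·7.9²/49 = 0.032839
  stratum West: (1300/3425)²·(1 − 186/1300)·2.1²/186 = 0.00292707
V_st = 0.0455493
V_srs = (1 − 583/3425)·52.90/583 = 0.0752923
deff = V_st / V_srs = 0.0455493/0.0752923 = 0.6050

deff ≈ 0.605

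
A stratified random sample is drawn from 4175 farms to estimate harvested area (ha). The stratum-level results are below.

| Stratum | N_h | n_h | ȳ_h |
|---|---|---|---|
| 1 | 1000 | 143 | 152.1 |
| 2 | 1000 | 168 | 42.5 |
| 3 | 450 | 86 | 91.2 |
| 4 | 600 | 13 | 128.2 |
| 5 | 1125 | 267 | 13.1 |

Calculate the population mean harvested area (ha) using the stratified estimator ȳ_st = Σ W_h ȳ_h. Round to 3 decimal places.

ȳ_st ≈ 78.395

N = Σ N_h = 4175. Stratum weights W_h = N_h/N.
ȳ_st = (1000·152.1 + 1000·42.5 + 450·91.2 + 600·128.2 + 1125·13.1) / 4175 = 78.39461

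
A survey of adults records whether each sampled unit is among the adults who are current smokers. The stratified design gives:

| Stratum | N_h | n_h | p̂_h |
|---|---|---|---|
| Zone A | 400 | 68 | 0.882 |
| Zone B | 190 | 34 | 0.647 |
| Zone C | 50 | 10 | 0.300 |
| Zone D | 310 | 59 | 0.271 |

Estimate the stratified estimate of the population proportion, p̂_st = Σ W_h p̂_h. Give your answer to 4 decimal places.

p̂_st ≈ 0.6050

N = 950; stratum weights W_h = N_h/N.
p̂_st = Σ W_h p̂_h = (400·0.882 + 190·0.647 + 50·0.300 + 310·0.271)/950 = 0.60499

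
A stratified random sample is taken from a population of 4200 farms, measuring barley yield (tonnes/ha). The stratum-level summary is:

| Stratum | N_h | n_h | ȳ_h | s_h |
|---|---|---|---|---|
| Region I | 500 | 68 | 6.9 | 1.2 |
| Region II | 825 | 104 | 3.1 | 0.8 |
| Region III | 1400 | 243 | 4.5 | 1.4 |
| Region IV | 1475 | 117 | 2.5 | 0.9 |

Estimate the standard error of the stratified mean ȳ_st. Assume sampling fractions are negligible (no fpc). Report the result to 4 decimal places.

SE(ȳ_st) ≈ 0.0478

V̂(ȳ_st) = Σ W_h² s_h²/n_h, with W_h = N_h/N and N = 4200:
  stratum Region I: (500/4200)²·1.2²/68 = 0.00030012
  stratum Region II: (825/4200)²·0.8²/104 = 0.000237441
  stratum Region III: (1400/4200)²·1.4²/243 = 0.000896205
  stratum Region IV: (1475/4200)²·0.9²/117 = 0.000853856
V̂(ȳ_st) = 0.00228762
SE(ȳ_st) = √0.00228762 = 0.0478291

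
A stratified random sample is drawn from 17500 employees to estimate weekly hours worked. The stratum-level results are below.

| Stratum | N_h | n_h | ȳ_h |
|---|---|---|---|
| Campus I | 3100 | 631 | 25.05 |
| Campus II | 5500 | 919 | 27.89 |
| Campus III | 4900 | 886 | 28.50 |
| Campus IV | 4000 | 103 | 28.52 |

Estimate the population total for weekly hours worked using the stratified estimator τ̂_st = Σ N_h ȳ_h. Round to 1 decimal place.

τ̂_st = Σ N_h ȳ_h = 3100·25.05 + 5500·27.89 + 4900·28.50 + 4000·28.52 = 484780.0

τ̂_st ≈ 484780.0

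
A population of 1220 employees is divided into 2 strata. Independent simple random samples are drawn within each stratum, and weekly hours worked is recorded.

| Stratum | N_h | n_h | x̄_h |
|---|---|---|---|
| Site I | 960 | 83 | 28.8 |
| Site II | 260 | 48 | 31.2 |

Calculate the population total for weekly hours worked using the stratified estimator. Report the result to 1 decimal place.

τ̂_st ≈ 35760.0

τ̂_st = Σ N_h x̄_h = 960·28.8 + 260·31.2 = 35760.0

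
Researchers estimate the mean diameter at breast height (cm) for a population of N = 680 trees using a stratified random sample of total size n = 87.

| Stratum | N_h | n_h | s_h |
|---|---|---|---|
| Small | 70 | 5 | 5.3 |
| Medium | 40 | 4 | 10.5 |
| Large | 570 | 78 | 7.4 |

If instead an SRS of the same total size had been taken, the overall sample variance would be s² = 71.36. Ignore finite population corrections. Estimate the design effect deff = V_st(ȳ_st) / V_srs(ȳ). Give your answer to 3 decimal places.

V̂(ȳ_st) = Σ W_h² s_h²/n_h, with W_h = N_h/N and N = 680:
  stratum Small: (70/680)²·5.3²/5 = 0.0595333
  stratum Medium: (40/680)²·10.5²/4 = 0.095372
  stratum Large: (570/680)²·7.4²/78 = 0.493288
V_st = 0.648193
V_srs = s²/n = 71.36/87 = 0.82023
deff = V_st / V_srs = 0.648193/0.82023 = 0.7903

deff ≈ 0.790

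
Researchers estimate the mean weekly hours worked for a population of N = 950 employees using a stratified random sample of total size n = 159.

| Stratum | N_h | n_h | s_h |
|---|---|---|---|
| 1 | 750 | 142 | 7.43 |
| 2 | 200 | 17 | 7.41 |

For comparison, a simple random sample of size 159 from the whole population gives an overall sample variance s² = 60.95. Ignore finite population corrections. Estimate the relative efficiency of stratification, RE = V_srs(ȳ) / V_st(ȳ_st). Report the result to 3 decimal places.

V̂(ȳ_st) = Σ W_h² s_h²/n_h, with W_h = N_h/N and N = 950:
  stratum 1: (750/950)²·7.43²/142 = 0.242306
  stratum 2: (200/950)²·7.41²/17 = 0.143153
V_st = 0.385459
V_srs = s²/n = 60.95/159 = 0.383333
Relative efficiency = V_srs / V_st = 0.383333/0.385459 = 0.9945

RE ≈ 0.994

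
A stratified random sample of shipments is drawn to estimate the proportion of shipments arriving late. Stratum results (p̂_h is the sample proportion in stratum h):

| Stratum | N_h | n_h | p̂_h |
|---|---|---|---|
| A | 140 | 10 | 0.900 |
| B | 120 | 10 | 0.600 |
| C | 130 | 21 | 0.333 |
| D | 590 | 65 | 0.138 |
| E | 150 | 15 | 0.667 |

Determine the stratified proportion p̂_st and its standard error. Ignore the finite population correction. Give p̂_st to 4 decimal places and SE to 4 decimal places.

p̂_st ≈ 0.3741, SE ≈ 0.0372

N = 1130; stratum weights W_h = N_h/N.
p̂_st = Σ W_h p̂_h = (140·0.900 + 120·0.600 + 130·0.333 + 590·0.138 + 150·0.667)/1130 = 0.37412
V̂(p̂_st) = Σ W_h² p̂_h(1−p̂_h)/(n_h−1):
  stratum A: (140/1130)²·0.900·0.100/9 = 0.000153497
  stratum B: (120/1130)²·0.600·0.400/9 = 0.000300728
  stratum C: (130/1130)²·0.333·0.667/20 = 0.000146984
  stratum D: (590/1130)²·0.138·0.862/64 = 0.000506703
  stratum E: (150/1130)²·0.667·0.333/14 = 0.000279555
V̂(p̂_st) = 0.00138747; SE = √V̂ = 0.0372487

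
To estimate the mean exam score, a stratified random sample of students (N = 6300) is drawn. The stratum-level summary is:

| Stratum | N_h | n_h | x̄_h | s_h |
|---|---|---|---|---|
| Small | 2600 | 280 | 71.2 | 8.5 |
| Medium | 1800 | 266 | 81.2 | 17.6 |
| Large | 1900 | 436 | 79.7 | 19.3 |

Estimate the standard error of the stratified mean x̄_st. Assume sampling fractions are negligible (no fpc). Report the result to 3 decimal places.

SE(x̄_st) ≈ 0.466

V̂(x̄_st) = Σ W_h² s_h²/n_h, with W_h = N_h/N and N = 6300:
  stratum Small: (2600/6300)²·8.5²/280 = 0.0439486
  stratum Medium: (1800/6300)²·17.6²/266 = 0.0950621
  stratum Large: (1900/6300)²·19.3²/436 = 0.0777059
V̂(x̄_st) = 0.216717
SE(x̄_st) = √0.216717 = 0.465528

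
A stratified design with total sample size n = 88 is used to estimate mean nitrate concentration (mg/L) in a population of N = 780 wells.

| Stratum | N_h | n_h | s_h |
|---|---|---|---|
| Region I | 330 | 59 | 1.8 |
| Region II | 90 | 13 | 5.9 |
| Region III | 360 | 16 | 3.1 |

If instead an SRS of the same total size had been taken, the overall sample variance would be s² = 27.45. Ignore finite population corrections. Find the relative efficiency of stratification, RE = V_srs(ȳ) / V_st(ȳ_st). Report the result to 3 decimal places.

V̂(ȳ_st) = Σ W_h² s_h²/n_h, with W_h = N_h/N and N = 780:
  stratum Region I: (330/780)²·1.8²/59 = 0.00982951
  stratum Region II: (90/780)²·5.9²/13 = 0.0356497
  stratum Region III: (360/780)²·3.1²/16 = 0.127944
V_st = 0.173423
V_srs = s²/n = 27.45/88 = 0.311932
Relative efficiency = V_srs / V_st = 0.311932/0.173423 = 1.7987

RE ≈ 1.799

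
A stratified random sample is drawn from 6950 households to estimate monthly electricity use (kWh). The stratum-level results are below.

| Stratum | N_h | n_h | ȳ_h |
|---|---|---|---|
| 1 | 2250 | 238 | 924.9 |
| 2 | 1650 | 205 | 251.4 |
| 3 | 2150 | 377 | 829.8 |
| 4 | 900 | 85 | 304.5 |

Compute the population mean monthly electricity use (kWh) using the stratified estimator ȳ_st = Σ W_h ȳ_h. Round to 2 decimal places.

ȳ_st ≈ 655.25

N = Σ N_h = 6950. Stratum weights W_h = N_h/N.
ȳ_st = (2250·924.9 + 1650·251.4 + 2150·829.8 + 900·304.5) / 6950 = 655.2453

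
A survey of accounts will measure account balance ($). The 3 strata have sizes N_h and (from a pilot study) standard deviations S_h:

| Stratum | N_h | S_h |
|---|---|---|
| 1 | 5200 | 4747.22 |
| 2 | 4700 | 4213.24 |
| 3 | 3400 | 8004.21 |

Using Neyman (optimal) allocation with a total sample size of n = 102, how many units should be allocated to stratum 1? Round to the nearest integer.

Neyman allocation: n_h = n · N_h S_h / Σ N_i S_i, with n = 102.
  stratum 1: N_h·S_h = 5200·4747.22 = 24685544.00
  stratum 2: N_h·S_h = 4700·4213.24 = 19802228.00
  stratum 3: N_h·S_h = 3400·8004.21 = 27214314.00
Σ N_h S_h = 71702086.00
n for stratum 1 = 102·24685544.00/71702086.00 = 35.116 → 35

35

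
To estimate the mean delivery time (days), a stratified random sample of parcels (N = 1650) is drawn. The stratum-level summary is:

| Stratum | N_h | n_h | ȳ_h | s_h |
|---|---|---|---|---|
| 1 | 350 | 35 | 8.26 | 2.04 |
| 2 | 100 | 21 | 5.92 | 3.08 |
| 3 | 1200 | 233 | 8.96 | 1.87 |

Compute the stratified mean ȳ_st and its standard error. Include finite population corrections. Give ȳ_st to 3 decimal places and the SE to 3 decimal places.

ȳ_st = Σ W_h ȳ_h = (350·8.26 + 100·5.92 + 1200·8.96)/1650 = 8.62727
V̂(ȳ_st) = Σ W_h² (1 − n_h/N_h) s_h²/n_h, with W_h = N_h/N and N = 1650:
  stratum 1: (350/1650)²·(1 − 35/350)·2.04²/35 = 0.00481507
  stratum 2: (100/1650)²·(1 − 21/100)·3.08²/21 = 0.00131081
  stratum 3: (1200/1650)²·(1 − 233/1200)·1.87²/233 = 0.00639686
V̂(ȳ_st) = 0.0125228
SE(ȳ_st) = √0.0125228 = 0.111905

ȳ_st ≈ 8.627, SE ≈ 0.112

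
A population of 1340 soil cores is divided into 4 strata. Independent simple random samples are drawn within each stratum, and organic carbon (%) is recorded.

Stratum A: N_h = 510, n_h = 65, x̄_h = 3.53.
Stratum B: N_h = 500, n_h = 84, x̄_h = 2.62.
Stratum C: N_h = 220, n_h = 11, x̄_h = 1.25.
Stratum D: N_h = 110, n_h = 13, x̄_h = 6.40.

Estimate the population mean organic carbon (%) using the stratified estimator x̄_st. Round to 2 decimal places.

x̄_st ≈ 3.05

N = Σ N_h = 1340. Stratum weights W_h = N_h/N.
x̄_st = (510·3.53 + 500·2.62 + 220·1.25 + 110·6.40) / 1340 = 3.0517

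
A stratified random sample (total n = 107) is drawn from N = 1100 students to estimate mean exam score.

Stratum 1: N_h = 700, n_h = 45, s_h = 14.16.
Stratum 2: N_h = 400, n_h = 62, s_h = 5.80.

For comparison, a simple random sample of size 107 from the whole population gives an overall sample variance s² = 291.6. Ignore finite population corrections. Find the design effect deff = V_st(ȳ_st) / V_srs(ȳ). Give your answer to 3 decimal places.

V̂(ȳ_st) = Σ W_h² s_h²/n_h, with W_h = N_h/N and N = 1100:
  stratum 1: (700/1100)²·14.16²/45 = 1.80437
  stratum 2: (400/1100)²·5.80²/62 = 0.0717462
V_st = 1.87611
V_srs = s²/n = 291.6/107 = 2.72523
deff = V_st / V_srs = 1.87611/2.72523 = 0.6884

deff ≈ 0.688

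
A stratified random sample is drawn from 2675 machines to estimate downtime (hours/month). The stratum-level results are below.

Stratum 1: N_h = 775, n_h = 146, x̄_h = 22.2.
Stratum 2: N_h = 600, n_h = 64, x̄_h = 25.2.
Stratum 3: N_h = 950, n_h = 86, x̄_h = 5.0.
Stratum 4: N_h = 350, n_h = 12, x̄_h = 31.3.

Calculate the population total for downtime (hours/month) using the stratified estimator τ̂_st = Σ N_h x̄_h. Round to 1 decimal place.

τ̂_st ≈ 48030.0

τ̂_st = Σ N_h x̄_h = 775·22.2 + 600·25.2 + 950·5.0 + 350·31.3 = 48030.0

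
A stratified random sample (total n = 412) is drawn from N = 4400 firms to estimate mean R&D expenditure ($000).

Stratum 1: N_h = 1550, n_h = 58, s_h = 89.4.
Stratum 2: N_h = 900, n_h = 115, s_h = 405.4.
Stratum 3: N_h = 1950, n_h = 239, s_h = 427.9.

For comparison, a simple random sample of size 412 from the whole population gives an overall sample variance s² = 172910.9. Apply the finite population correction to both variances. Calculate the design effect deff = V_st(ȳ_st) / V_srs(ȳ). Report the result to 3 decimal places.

deff ≈ 0.527

V̂(ȳ_st) = Σ W_h² (1 − n_h/N_h) s_h²/n_h, with W_h = N_h/N and N = 4400:
  stratum 1: (1550/4400)²·(1 − 58/1550)·89.4²/58 = 16.4605
  stratum 2: (900/4400)²·(1 − 115/900)·405.4²/115 = 52.1527
  stratum 3: (1950/4400)²·(1 − 239/1950)·427.9²/239 = 132.028
V_st = 200.641
V_srs = (1 − 412/4400)·172910.9/412 = 380.389
deff = V_st / V_srs = 200.641/380.389 = 0.5275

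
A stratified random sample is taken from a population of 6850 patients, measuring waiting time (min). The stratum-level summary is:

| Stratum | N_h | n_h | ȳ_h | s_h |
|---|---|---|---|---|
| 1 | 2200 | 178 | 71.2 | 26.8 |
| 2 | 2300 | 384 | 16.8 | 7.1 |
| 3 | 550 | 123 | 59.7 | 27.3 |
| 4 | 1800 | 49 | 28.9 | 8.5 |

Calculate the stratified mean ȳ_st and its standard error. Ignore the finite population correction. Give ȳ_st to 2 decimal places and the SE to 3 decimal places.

ȳ_st = Σ W_h ȳ_h = (2200·71.2 + 2300·16.8 + 550·59.7 + 1800·28.9)/6850 = 40.89562
V̂(ȳ_st) = Σ W_h² s_h²/n_h, with W_h = N_h/N and N = 6850:
  stratum 1: (2200/6850)²·26.8²/178 = 0.416211
  stratum 2: (2300/6850)²·7.1²/384 = 0.0147999
  stratum 3: (550/6850)²·27.3²/123 = 0.0390629
  stratum 4: (1800/6850)²·8.5²/49 = 0.101814
V̂(ȳ_st) = 0.571888
SE(ȳ_st) = √0.571888 = 0.756233

ȳ_st ≈ 40.90, SE ≈ 0.756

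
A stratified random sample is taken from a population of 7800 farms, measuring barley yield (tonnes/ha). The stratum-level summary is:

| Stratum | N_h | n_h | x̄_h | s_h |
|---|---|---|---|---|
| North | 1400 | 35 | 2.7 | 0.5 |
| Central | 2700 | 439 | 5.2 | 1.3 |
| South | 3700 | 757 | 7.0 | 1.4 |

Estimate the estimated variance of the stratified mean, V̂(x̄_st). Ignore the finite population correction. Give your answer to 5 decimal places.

V̂(x̄_st) = Σ W_h² s_h²/n_h, with W_h = N_h/N and N = 7800:
  stratum North: (1400/7800)²·0.5²/35 = 0.000230112
  stratum Central: (2700/7800)²·1.3²/439 = 0.000461276
  stratum South: (3700/7800)²·1.4²/757 = 0.000582605
V̂(x̄_st) = 0.00127399

V̂(x̄_st) ≈ 0.00127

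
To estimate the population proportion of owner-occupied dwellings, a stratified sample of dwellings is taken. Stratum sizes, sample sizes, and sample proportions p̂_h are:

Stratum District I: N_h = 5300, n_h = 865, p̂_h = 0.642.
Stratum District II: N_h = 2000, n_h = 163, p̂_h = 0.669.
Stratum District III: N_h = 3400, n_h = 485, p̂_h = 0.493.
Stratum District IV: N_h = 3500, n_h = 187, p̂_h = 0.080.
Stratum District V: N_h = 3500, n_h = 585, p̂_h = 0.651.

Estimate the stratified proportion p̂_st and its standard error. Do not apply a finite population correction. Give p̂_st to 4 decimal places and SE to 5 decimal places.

p̂_st ≈ 0.5071, SE ≈ 0.00954

N = 17700; stratum weights W_h = N_h/N.
p̂_st = Σ W_h p̂_h = (5300·0.642 + 2000·0.669 + 3400·0.493 + 3500·0.080 + 3500·0.651)/17700 = 0.50708
V̂(p̂_st) = Σ W_h² p̂_h(1−p̂_h)/(n_h−1):
  stratum District I: (5300/17700)²·0.642·0.358/864 = 2.38512e-05
  stratum District II: (2000/17700)²·0.669·0.331/162 = 1.74523e-05
  stratum District III: (3400/17700)²·0.493·0.507/484 = 1.90555e-05
  stratum District IV: (3500/17700)²·0.080·0.920/186 = 1.54723e-05
  stratum District V: (3500/17700)²·0.651·0.349/584 = 1.52119e-05
V̂(p̂_st) = 9.10431e-05; SE = √V̂ = 0.00954165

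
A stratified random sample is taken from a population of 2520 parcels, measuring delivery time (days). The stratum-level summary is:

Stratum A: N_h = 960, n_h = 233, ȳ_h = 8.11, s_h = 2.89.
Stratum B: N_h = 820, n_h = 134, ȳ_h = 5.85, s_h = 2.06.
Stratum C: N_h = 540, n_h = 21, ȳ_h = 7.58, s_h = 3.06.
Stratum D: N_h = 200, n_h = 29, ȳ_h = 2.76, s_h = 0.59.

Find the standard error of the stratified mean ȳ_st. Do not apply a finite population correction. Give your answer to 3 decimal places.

V̂(ȳ_st) = Σ W_h² s_h²/n_h, with W_h = N_h/N and N = 2520:
  stratum A: (960/2520)²·2.89²/233 = 0.00520213
  stratum B: (820/2520)²·2.06²/134 = 0.00335318
  stratum C: (540/2520)²·3.06²/21 = 0.0204743
  stratum D: (200/2520)²·0.59²/29 = 7.56075e-05
V̂(ȳ_st) = 0.0291053
SE(ȳ_st) = √0.0291053 = 0.170603

SE(ȳ_st) ≈ 0.171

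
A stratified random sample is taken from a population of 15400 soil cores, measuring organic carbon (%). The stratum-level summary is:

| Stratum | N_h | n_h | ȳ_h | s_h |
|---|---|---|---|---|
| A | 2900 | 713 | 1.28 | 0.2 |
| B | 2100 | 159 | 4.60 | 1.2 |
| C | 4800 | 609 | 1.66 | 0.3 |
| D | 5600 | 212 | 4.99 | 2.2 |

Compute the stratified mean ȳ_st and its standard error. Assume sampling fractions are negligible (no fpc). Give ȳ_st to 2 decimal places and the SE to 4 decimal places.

ȳ_st ≈ 3.20, SE ≈ 0.0566

ȳ_st = Σ W_h ȳ_h = (2900·1.28 + 2100·4.60 + 4800·1.66 + 5600·4.99)/15400 = 3.20026
V̂(ȳ_st) = Σ W_h² s_h²/n_h, with W_h = N_h/N and N = 15400:
  stratum A: (2900/15400)²·0.2²/713 = 1.98941e-06
  stratum B: (2100/15400)²·1.2²/159 = 0.000168408
  stratum C: (4800/15400)²·0.3²/609 = 1.43571e-05
  stratum D: (5600/15400)²·2.2²/212 = 0.00301887
V̂(ȳ_st) = 0.00320362
SE(ȳ_st) = √0.00320362 = 0.0566006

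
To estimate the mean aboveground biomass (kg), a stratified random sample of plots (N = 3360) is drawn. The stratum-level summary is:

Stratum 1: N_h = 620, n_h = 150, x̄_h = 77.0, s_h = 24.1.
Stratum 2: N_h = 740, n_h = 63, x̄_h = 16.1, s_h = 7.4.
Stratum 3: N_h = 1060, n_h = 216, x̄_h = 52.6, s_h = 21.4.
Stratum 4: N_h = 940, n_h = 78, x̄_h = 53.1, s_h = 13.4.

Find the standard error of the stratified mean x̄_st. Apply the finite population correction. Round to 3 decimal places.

V̂(x̄_st) = Σ W_h² (1 − n_h/N_h) s_h²/n_h, with W_h = N_h/N and N = 3360:
  stratum 1: (620/3360)²·(1 − 150/620)·24.1²/150 = 0.0999433
  stratum 2: (740/3360)²·(1 − 63/740)·7.4²/63 = 0.0385713
  stratum 3: (1060/3360)²·(1 − 216/1060)·21.4²/216 = 0.168013
  stratum 4: (940/3360)²·(1 − 78/940)·13.4²/78 = 0.165223
V̂(x̄_st) = 0.471751
SE(x̄_st) = √0.471751 = 0.686842

SE(x̄_st) ≈ 0.687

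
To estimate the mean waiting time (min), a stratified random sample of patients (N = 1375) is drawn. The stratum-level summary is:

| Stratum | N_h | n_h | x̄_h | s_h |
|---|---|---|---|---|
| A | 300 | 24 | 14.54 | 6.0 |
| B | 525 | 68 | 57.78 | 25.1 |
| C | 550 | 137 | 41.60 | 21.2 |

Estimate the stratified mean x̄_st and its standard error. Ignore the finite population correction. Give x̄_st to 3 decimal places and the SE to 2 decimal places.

x̄_st = Σ W_h x̄_h = (300·14.54 + 525·57.78 + 550·41.60)/1375 = 41.87382
V̂(x̄_st) = Σ W_h² s_h²/n_h, with W_h = N_h/N and N = 1375:
  stratum A: (300/1375)²·6.0²/24 = 0.071405
  stratum B: (525/1375)²·25.1²/68 = 1.35068
  stratum C: (550/1375)²·21.2²/137 = 0.524893
V̂(x̄_st) = 1.94698
SE(x̄_st) = √1.94698 = 1.39534

x̄_st ≈ 41.874, SE ≈ 1.40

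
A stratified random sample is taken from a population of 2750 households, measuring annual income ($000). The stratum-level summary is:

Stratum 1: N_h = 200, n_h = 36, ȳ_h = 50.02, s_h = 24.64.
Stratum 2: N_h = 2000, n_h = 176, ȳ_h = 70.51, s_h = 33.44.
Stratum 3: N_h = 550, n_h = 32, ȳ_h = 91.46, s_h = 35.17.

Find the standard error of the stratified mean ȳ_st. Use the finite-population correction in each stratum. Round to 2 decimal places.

V̂(ȳ_st) = Σ W_h² (1 − n_h/N_h) s_h²/n_h, with W_h = N_h/N and N = 2750:
  stratum 1: (200/2750)²·(1 − 36/200)·24.64²/36 = 0.0731455
  stratum 2: (2000/2750)²·(1 − 176/2000)·33.44²/176 = 3.06485
  stratum 3: (550/2750)²·(1 − 32/550)·35.17²/32 = 1.4562
V̂(ȳ_st) = 4.5942
SE(ȳ_st) = √4.5942 = 2.14341

SE(ȳ_st) ≈ 2.14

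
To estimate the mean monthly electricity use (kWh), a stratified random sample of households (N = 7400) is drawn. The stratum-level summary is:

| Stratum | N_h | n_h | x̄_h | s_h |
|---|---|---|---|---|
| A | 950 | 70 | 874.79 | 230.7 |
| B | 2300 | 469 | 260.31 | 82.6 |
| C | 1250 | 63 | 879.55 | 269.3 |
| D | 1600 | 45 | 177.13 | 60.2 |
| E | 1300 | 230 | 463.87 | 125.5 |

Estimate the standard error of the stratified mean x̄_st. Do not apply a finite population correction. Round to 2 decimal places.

V̂(x̄_st) = Σ W_h² s_h²/n_h, with W_h = N_h/N and N = 7400:
  stratum A: (950/7400)²·230.7²/70 = 12.5309
  stratum B: (2300/7400)²·82.6²/469 = 1.40533
  stratum C: (1250/7400)²·269.3²/63 = 32.8465
  stratum D: (1600/7400)²·60.2²/45 = 3.76493
  stratum E: (1300/7400)²·125.5²/230 = 2.11341
V̂(x̄_st) = 52.661
SE(x̄_st) = √52.661 = 7.25679

SE(x̄_st) ≈ 7.26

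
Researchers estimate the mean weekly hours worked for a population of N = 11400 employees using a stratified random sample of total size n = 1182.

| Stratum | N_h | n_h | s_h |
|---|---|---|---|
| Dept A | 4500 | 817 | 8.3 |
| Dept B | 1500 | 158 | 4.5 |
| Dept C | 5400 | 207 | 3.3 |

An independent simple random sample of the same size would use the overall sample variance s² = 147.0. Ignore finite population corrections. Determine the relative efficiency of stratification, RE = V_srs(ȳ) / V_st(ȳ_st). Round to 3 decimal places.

V̂(ȳ_st) = Σ W_h² s_h²/n_h, with W_h = N_h/N and N = 11400:
  stratum Dept A: (4500/11400)²·8.3²/817 = 0.0131386
  stratum Dept B: (1500/11400)²·4.5²/158 = 0.00221892
  stratum Dept C: (5400/11400)²·3.3²/207 = 0.0118042
V_st = 0.0271617
V_srs = s²/n = 147.0/1182 = 0.124365
Relative efficiency = V_srs / V_st = 0.124365/0.0271617 = 4.5787

RE ≈ 4.579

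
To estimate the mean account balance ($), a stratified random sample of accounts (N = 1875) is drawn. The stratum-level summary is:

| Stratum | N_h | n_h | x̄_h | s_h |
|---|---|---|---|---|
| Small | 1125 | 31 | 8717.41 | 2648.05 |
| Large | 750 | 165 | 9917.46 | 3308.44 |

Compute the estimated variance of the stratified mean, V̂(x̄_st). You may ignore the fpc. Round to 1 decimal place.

V̂(x̄_st) ≈ 92045.7

V̂(x̄_st) = Σ W_h² s_h²/n_h, with W_h = N_h/N and N = 1875:
  stratum Small: (1125/1875)²·2648.05²/31 = 81431.6
  stratum Large: (750/1875)²·3308.44²/165 = 10614.1
V̂(x̄_st) = 92045.7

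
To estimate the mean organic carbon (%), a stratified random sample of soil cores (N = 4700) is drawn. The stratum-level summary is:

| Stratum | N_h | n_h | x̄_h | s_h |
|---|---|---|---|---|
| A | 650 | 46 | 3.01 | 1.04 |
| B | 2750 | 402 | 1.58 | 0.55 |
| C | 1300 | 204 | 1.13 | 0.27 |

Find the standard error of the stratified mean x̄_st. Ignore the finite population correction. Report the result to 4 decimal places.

V̂(x̄_st) = Σ W_h² s_h²/n_h, with W_h = N_h/N and N = 4700:
  stratum A: (650/4700)²·1.04²/46 = 0.000449718
  stratum B: (2750/4700)²·0.55²/402 = 0.000257614
  stratum C: (1300/4700)²·0.27²/204 = 2.73394e-05
V̂(x̄_st) = 0.000734671
SE(x̄_st) = √0.000734671 = 0.0271048

SE(x̄_st) ≈ 0.0271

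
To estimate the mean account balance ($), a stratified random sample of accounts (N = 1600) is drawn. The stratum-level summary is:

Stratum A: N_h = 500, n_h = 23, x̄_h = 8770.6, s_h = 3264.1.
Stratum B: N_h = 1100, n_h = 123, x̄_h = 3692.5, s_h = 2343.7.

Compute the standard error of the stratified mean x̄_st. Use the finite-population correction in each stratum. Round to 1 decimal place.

V̂(x̄_st) = Σ W_h² (1 − n_h/N_h) s_h²/n_h, with W_h = N_h/N and N = 1600:
  stratum A: (500/1600)²·(1 − 23/500)·3264.1²/23 = 43156.6
  stratum B: (1100/1600)²·(1 − 123/1100)·2343.7²/123 = 18747.6
V̂(x̄_st) = 61904.2
SE(x̄_st) = √61904.2 = 248.806

SE(x̄_st) ≈ 248.8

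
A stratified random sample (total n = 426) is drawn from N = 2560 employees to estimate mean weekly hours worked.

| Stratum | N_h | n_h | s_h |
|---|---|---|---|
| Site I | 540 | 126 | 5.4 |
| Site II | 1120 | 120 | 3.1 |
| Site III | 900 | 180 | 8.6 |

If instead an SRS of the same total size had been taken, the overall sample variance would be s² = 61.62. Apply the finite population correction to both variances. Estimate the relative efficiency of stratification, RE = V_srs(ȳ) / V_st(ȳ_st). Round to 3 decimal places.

V̂(ȳ_st) = Σ W_h² (1 − n_h/N_h) s_h²/n_h, with W_h = N_h/N and N = 2560:
  stratum Site I: (540/2560)²·(1 − 126/540)·5.4²/126 = 0.00789462
  stratum Site II: (1120/2560)²·(1 − 120/1120)·3.1²/120 = 0.0136861
  stratum Site III: (900/2560)²·(1 − 180/900)·8.6²/180 = 0.0406274
V_st = 0.0622082
V_srs = (1 − 426/2560)·61.62/426 = 0.120578
Relative efficiency = V_srs / V_st = 0.120578/0.0622082 = 1.9383

RE ≈ 1.938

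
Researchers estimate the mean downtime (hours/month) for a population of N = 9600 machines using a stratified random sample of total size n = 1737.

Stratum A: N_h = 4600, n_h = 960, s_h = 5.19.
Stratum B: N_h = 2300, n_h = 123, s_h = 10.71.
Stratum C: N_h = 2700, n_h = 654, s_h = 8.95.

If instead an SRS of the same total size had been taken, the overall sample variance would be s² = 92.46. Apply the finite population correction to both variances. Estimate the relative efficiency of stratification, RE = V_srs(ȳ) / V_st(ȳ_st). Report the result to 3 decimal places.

V̂(ȳ_st) = Σ W_h² (1 − n_h/N_h) s_h²/n_h, with W_h = N_h/N and N = 9600:
  stratum A: (4600/9600)²·(1 − 960/4600)·5.19²/960 = 0.00509777
  stratum B: (2300/9600)²·(1 − 123/2300)·10.71²/123 = 0.0506661
  stratum C: (2700/9600)²·(1 − 654/2700)·8.95²/654 = 0.00734168
V_st = 0.0631056
V_srs = (1 − 1737/9600)·92.46/1737 = 0.0435985
Relative efficiency = V_srs / V_st = 0.0435985/0.0631056 = 0.6909

RE ≈ 0.691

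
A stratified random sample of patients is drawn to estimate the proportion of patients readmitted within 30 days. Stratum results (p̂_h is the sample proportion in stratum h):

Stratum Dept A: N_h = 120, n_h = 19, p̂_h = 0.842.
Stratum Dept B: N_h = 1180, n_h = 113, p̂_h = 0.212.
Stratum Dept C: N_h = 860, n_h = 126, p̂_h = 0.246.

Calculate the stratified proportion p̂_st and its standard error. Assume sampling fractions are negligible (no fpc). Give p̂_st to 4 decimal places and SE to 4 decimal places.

p̂_st ≈ 0.2605, SE ≈ 0.0265

N = 2160; stratum weights W_h = N_h/N.
p̂_st = Σ W_h p̂_h = (120·0.842 + 1180·0.212 + 860·0.246)/2160 = 0.26054
V̂(p̂_st) = Σ W_h² p̂_h(1−p̂_h)/(n_h−1):
  stratum Dept A: (120/2160)²·0.842·0.158/18 = 2.28114e-05
  stratum Dept B: (1180/2160)²·0.212·0.788/112 = 0.000445144
  stratum Dept C: (860/2160)²·0.246·0.754/125 = 0.000235226
V̂(p̂_st) = 0.000703182; SE = √V̂ = 0.0265176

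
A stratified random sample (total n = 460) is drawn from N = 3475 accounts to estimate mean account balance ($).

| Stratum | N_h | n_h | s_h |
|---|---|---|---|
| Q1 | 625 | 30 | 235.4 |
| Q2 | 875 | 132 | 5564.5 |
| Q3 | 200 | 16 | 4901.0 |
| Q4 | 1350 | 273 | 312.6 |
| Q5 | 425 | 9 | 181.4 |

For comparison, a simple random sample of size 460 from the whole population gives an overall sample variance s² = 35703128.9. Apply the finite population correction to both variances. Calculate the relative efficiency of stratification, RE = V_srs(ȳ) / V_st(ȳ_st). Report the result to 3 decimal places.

V̂(ȳ_st) = Σ W_h² (1 − n_h/N_h) s_h²/n_h, with W_h = N_h/N and N = 3475:
  stratum Q1: (625/3475)²·(1 − 30/625)·235.4²/30 = 56.8825
  stratum Q2: (875/3475)²·(1 − 132/875)·5564.5²/132 = 12628.9
  stratum Q3: (200/3475)²·(1 − 16/200)·4901.0²/16 = 4574.96
  stratum Q4: (1350/3475)²·(1 − 273/1350)·312.6²/273 = 43.0978
  stratum Q5: (425/3475)²·(1 − 9/425)·181.4²/9 = 53.5309
V_st = 17357.4
V_srs = (1 − 460/3475)·35703128.9/460 = 67341.2
Relative efficiency = V_srs / V_st = 67341.2/17357.4 = 3.8797

RE ≈ 3.880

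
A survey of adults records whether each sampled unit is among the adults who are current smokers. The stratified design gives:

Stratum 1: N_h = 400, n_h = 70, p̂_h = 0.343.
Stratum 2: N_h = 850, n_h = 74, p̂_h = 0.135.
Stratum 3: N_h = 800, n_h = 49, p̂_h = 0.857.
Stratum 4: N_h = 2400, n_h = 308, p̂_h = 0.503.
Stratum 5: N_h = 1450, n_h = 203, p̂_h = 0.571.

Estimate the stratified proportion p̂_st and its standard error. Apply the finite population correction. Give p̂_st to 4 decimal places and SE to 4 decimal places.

p̂_st ≈ 0.5038, SE ≈ 0.0163

N = 5900; stratum weights W_h = N_h/N.
p̂_st = Σ W_h p̂_h = (400·0.343 + 850·0.135 + 800·0.857 + 2400·0.503 + 1450·0.571)/5900 = 0.50385
V̂(p̂_st) = Σ W_h² (1 − n_h/N_h) p̂_h(1−p̂_h)/(n_h−1):
  stratum 1: (400/5900)²·(1 − 70/400)·0.343·0.657/69 = 1.23846e-05
  stratum 2: (850/5900)²·(1 − 74/850)·0.135·0.865/73 = 3.03112e-05
  stratum 3: (800/5900)²·(1 − 49/800)·0.857·0.143/48 = 4.40658e-05
  stratum 4: (2400/5900)²·(1 − 308/2400)·0.503·0.497/307 = 0.000117451
  stratum 5: (1450/5900)²·(1 − 203/1450)·0.571·0.429/202 = 6.29901e-05
V̂(p̂_st) = 0.000267202; SE = √V̂ = 0.0163463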